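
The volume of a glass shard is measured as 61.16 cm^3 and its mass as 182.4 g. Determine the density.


Use the definition of density:
  rho = mass / volume
  rho = 182.4 / 61.16 = 2.982 g/cm^3

2.982 g/cm^3


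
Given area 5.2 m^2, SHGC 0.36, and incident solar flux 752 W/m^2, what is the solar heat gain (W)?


Solar heat gain: Q = Area * SHGC * Irradiance
  Q = 5.2 * 0.36 * 752 = 1407.7 W

1407.7 W


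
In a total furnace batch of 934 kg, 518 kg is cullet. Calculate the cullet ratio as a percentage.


Cullet ratio = (cullet mass / total batch mass) * 100
  Ratio = 518 / 934 * 100 = 55.46%

55.46%


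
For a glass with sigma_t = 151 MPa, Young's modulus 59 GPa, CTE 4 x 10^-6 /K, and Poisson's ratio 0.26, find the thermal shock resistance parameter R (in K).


Thermal shock resistance: R = sigma * (1 - nu) / (E * alpha)
  Numerator = 151 * (1 - 0.26) = 111.74
  Denominator = 59 * 1000 * (4 x 10^-6) = 0.236
  R = 111.74 / 0.236 = 473.5 K

473.5 K


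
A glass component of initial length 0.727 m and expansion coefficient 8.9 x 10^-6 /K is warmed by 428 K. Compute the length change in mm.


Thermal expansion formula: dL = alpha * L0 * dT
  dL = (8.9 x 10^-6) * 0.727 * 428 = 0.00276929 m
Convert to mm: 0.00276929 * 1000 = 2.7693 mm

2.7693 mm


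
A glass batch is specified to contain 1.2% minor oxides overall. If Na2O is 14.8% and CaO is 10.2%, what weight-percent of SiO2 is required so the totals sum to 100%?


Known pieces sum to 100%:
  SiO2 = 100 - (others + Na2O + CaO)
  SiO2 = 100 - (1.2 + 14.8 + 10.2) = 73.8%

73.8%


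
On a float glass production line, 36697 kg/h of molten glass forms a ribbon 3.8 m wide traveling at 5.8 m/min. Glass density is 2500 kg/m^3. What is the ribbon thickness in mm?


Ribbon cross-section from mass balance:
  Volume rate = throughput / density = 36697 / 2500 = 14.6788 m^3/h
  thickness = volume rate / (speed * 60 * width), i.e.
  thickness = throughput / (60 * speed * width * density) * 1000
  thickness = 36697 / (60 * 5.8 * 3.8 * 2500) * 1000 = 11.1 mm

11.1 mm


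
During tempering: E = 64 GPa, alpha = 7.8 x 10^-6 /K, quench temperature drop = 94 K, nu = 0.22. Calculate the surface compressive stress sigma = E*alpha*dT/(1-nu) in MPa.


Tempering stress: sigma = E * alpha * dT / (1 - nu)
  E (MPa) = 64 * 1000 = 64000
  Numerator = 64000 * (7.8 x 10^-6) * 94 = 46.9248
  Denominator = 1 - 0.22 = 0.78
  sigma = 46.9248 / 0.78 = 60.2 MPa

60.2 MPa


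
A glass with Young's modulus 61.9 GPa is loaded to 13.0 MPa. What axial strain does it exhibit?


Rearrange E = sigma / epsilon:
  epsilon = sigma / E
  E (MPa) = 61.9 * 1000 = 61900
  epsilon = 13.0 / 61900 = 0.00021

0.00021


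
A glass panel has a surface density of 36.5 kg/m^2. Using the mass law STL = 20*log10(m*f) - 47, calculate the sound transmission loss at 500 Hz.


Mass law: STL = 20 * log10(m * f) - 47
  m * f = 36.5 * 500 = 18250
  log10(18250) = 4.26126
  STL = 20 * 4.26126 - 47 = 85.2252 - 47 = 38.2 dB

38.2 dB


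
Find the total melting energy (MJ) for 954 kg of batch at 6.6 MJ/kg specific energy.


Total energy = mass * specific energy
  E = 954 * 6.6 = 6296.4 MJ

6296.4 MJ


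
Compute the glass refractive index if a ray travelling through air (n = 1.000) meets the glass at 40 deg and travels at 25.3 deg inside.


Apply Snell's law: n1 * sin(theta1) = n2 * sin(theta2)
  n2 = n1 * sin(theta1) / sin(theta2)
  sin(40) = 0.642788
  sin(25.3) = 0.427358
  n2 = 1.000 * 0.642788 / 0.427358 = 1.5041

1.5041


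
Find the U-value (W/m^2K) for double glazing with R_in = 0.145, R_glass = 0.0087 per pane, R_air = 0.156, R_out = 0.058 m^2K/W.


Total thermal resistance (series):
  R_total = R_in + R_glass + R_air + R_glass + R_out
  R_total = 0.145 + 0.0087 + 0.156 + 0.0087 + 0.058 = 0.3764 m^2K/W
U-value = 1 / R_total = 1 / 0.3764 = 2.657 W/m^2K

2.657 W/m^2K


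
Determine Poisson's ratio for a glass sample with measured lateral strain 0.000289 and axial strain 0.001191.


Poisson's ratio: nu = lateral strain / axial strain
  nu = 0.000289 / 0.001191 = 0.2427

0.2427


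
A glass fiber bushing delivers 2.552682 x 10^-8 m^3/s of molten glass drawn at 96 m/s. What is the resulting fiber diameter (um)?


Cross-sectional area from continuity:
  A = Q / v = 2.552682 x 10^-8 / 96 = 2.659044 x 10^-10 m^2
Diameter from circular cross-section:
  d = sqrt(4A / pi) * 10^6 (m -> um)
  d = sqrt(4 * 2.659044 x 10^-10 / pi) * 10^6 = 18.4 um

18.4 um


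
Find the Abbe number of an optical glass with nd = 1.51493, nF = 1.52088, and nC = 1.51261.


Abbe number formula: Vd = (nd - 1) / (nF - nC)
  nd - 1 = 1.51493 - 1 = 0.51493
  nF - nC = 1.52088 - 1.51261 = 0.00827
  Vd = 0.51493 / 0.00827 = 62.26

62.26


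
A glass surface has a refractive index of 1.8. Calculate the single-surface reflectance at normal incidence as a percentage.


Fresnel reflectance at normal incidence:
  R = ((n - 1)/(n + 1))^2
  (n - 1)/(n + 1) = (1.8 - 1)/(1.8 + 1) = 0.285714
  R = 0.285714^2 = 0.0816325
  R(%) = 0.0816325 * 100 = 8.163%

8.163%


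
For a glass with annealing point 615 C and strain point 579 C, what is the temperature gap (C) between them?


Gap = T_anneal - T_strain:
  gap = 615 - 579 = 36 C

36 C


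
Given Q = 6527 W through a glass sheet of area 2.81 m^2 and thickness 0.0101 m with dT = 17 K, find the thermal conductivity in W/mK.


Fourier's law rearranged: k = Q * t / (A * dT)
  Numerator = 6527 * 0.0101 = 65.9227
  Denominator = 2.81 * 17 = 47.77
  k = 65.9227 / 47.77 = 1.38 W/mK

1.38 W/mK


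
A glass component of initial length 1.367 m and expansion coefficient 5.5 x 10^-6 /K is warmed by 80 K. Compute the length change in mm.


Thermal expansion formula: dL = alpha * L0 * dT
  dL = (5.5 x 10^-6) * 1.367 * 80 = 0.00060148 m
Convert to mm: 0.00060148 * 1000 = 0.6015 mm

0.6015 mm


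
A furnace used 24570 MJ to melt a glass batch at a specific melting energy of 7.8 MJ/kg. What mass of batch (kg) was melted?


Rearrange E = m * s for m:
  m = E / s
  m = 24570 / 7.8 = 3150.0 kg

3150.0 kg


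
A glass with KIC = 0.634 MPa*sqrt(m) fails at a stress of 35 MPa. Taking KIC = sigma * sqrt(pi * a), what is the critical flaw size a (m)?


Rearrange KIC = sigma * sqrt(pi * a):
  sqrt(pi * a) = KIC / sigma
  sqrt(pi * a) = 0.634 / 35 = 0.018114
  a = (KIC / sigma)^2 / pi
  a = 0.018114^2 / pi = 0.0001044 m

0.0001044 m


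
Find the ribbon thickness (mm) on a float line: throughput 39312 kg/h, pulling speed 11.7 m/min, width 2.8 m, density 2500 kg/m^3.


Ribbon cross-section from mass balance:
  Volume rate = throughput / density = 39312 / 2500 = 15.7248 m^3/h
  thickness = volume rate / (speed * 60 * width), i.e.
  thickness = throughput / (60 * speed * width * density) * 1000
  thickness = 39312 / (60 * 11.7 * 2.8 * 2500) * 1000 = 8.0 mm

8.0 mm


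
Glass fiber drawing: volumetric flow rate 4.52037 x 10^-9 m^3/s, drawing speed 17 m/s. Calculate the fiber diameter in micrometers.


Cross-sectional area from continuity:
  A = Q / v = 4.52037 x 10^-9 / 17 = 2.659041 x 10^-10 m^2
Diameter from circular cross-section:
  d = sqrt(4A / pi) * 10^6 (m -> um)
  d = sqrt(4 * 2.659041 x 10^-10 / pi) * 10^6 = 18.4 um

18.4 um


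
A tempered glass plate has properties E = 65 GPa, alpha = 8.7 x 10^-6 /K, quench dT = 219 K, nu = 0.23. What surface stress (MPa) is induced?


Tempering stress: sigma = E * alpha * dT / (1 - nu)
  E (MPa) = 65 * 1000 = 65000
  Numerator = 65000 * (8.7 x 10^-6) * 219 = 123.8445
  Denominator = 1 - 0.23 = 0.77
  sigma = 123.8445 / 0.77 = 160.8 MPa

160.8 MPa


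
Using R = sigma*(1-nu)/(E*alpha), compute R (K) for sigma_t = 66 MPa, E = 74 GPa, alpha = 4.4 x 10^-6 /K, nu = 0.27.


Thermal shock resistance: R = sigma * (1 - nu) / (E * alpha)
  Numerator = 66 * (1 - 0.27) = 48.18
  Denominator = 74 * 1000 * (4.4 x 10^-6) = 0.3256
  R = 48.18 / 0.3256 = 148.0 K

148.0 K


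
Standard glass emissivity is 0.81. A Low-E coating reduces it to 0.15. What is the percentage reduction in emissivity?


Percentage reduction = (1 - coated/uncoated) * 100
  Ratio = 0.15 / 0.81 = 0.1852
  Reduction = (1 - 0.1852) * 100 = 81.5%

81.5%


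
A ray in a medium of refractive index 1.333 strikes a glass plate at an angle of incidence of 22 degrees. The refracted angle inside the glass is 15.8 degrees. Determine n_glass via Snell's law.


Apply Snell's law: n1 * sin(theta1) = n2 * sin(theta2)
  n2 = n1 * sin(theta1) / sin(theta2)
  sin(22) = 0.374607
  sin(15.8) = 0.27228
  n2 = 1.333 * 0.374607 / 0.27228 = 1.834

1.834


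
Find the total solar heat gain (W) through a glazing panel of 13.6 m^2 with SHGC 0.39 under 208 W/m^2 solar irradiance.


Solar heat gain: Q = Area * SHGC * Irradiance
  Q = 13.6 * 0.39 * 208 = 1103.2 W

1103.2 W


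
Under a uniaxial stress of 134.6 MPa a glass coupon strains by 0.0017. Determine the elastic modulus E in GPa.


Young's modulus: E = stress / strain
  E = 134.6 MPa / 0.0017 = 79176.47 MPa
Convert to GPa: 79176.47 / 1000 = 79.18 GPa

79.18 GPa


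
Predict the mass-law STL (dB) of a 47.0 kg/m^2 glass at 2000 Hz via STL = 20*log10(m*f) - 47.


Mass law: STL = 20 * log10(m * f) - 47
  m * f = 47.0 * 2000 = 94000
  log10(94000) = 4.97313
  STL = 20 * 4.97313 - 47 = 99.4626 - 47 = 52.5 dB

52.5 dB


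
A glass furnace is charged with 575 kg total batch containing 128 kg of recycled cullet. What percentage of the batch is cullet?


Cullet ratio = (cullet mass / total batch mass) * 100
  Ratio = 128 / 575 * 100 = 22.26%

22.26%


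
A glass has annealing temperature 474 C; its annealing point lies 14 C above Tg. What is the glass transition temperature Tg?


Rearrange T_anneal = Tg + offset for Tg:
  Tg = T_anneal - offset = 474 - 14 = 460 C

460 C


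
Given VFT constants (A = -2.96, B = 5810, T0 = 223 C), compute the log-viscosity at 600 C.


VFT equation: log(eta) = A + B / (T - T0)
  T - T0 = 600 - 223 = 377
  B / (T - T0) = 5810 / 377 = 15.411
  log(eta) = -2.96 + 15.411 = 12.451

12.451


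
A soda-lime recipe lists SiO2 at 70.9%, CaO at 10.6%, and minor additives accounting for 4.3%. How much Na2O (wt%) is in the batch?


Pieces sum to 100%:
  Na2O = 100 - (SiO2 + CaO + others)
  Na2O = 100 - (70.9 + 10.6 + 4.3) = 14.2%

14.2%


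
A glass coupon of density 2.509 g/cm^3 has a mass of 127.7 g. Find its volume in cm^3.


Rearrange rho = m / V:
  V = m / rho
  V = 127.7 / 2.509 = 50.897 cm^3

50.897 cm^3


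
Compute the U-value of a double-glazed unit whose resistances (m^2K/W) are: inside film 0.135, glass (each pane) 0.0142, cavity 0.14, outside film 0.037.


Total thermal resistance (series):
  R_total = R_in + R_glass + R_air + R_glass + R_out
  R_total = 0.135 + 0.0142 + 0.14 + 0.0142 + 0.037 = 0.3404 m^2K/W
U-value = 1 / R_total = 1 / 0.3404 = 2.938 W/m^2K

2.938 W/m^2K


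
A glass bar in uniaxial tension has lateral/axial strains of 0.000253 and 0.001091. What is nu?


Poisson's ratio: nu = lateral strain / axial strain
  nu = 0.000253 / 0.001091 = 0.2319

0.2319


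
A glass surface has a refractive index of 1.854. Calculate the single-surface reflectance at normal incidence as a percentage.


Fresnel reflectance at normal incidence:
  R = ((n - 1)/(n + 1))^2
  (n - 1)/(n + 1) = (1.854 - 1)/(1.854 + 1) = 0.299229
  R = 0.299229^2 = 0.089538
  R(%) = 0.089538 * 100 = 8.954%

8.954%


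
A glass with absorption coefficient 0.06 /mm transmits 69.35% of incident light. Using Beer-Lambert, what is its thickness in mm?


Rearrange T = exp(-alpha * thickness):
  thickness = -ln(T) / alpha
  T = 69.35/100 = 0.6935
  ln(T) = -0.366
  -ln(T) = 0.366
  thickness = 0.366 / 0.06 = 6.1 mm

6.1 mm


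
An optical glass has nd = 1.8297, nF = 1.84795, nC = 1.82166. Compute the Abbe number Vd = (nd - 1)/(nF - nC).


Abbe number formula: Vd = (nd - 1) / (nF - nC)
  nd - 1 = 1.8297 - 1 = 0.8297
  nF - nC = 1.84795 - 1.82166 = 0.02629
  Vd = 0.8297 / 0.02629 = 31.56

31.56


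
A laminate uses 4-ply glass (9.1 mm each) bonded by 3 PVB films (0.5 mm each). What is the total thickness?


Total thickness = glass contribution + PVB contribution
  Glass: 4 * 9.1 = 36.4 mm
  PVB: 3 * 0.5 = 1.5 mm
  Total = 36.4 + 1.5 = 37.9 mm

37.9 mm


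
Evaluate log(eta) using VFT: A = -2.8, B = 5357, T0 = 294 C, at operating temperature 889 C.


VFT equation: log(eta) = A + B / (T - T0)
  T - T0 = 889 - 294 = 595
  B / (T - T0) = 5357 / 595 = 9.003
  log(eta) = -2.8 + 9.003 = 6.203

6.203


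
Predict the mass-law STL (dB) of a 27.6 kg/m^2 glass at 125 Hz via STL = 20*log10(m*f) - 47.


Mass law: STL = 20 * log10(m * f) - 47
  m * f = 27.6 * 125 = 3450
  log10(3450) = 3.53782
  STL = 20 * 3.53782 - 47 = 70.7564 - 47 = 23.8 dB

23.8 dB


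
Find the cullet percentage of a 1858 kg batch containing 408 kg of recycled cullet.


Cullet ratio = (cullet mass / total batch mass) * 100
  Ratio = 408 / 1858 * 100 = 21.96%

21.96%


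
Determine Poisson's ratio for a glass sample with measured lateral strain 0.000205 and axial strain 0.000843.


Poisson's ratio: nu = lateral strain / axial strain
  nu = 0.000205 / 0.000843 = 0.2432

0.2432


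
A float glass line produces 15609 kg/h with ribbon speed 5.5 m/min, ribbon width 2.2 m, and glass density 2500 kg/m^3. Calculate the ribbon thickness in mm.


Ribbon cross-section from mass balance:
  Volume rate = throughput / density = 15609 / 2500 = 6.2436 m^3/h
  thickness = volume rate / (speed * 60 * width), i.e.
  thickness = throughput / (60 * speed * width * density) * 1000
  thickness = 15609 / (60 * 5.5 * 2.2 * 2500) * 1000 = 8.6 mm

8.6 mm


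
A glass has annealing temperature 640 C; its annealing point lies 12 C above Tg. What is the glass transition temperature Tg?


Rearrange T_anneal = Tg + offset for Tg:
  Tg = T_anneal - offset = 640 - 12 = 628 C

628 C


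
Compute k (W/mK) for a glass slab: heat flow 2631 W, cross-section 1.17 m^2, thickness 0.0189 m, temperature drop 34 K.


Fourier's law rearranged: k = Q * t / (A * dT)
  Numerator = 2631 * 0.0189 = 49.7259
  Denominator = 1.17 * 34 = 39.78
  k = 49.7259 / 39.78 = 1.25 W/mK

1.25 W/mK


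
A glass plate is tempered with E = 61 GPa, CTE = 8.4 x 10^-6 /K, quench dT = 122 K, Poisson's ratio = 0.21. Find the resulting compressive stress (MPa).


Tempering stress: sigma = E * alpha * dT / (1 - nu)
  E (MPa) = 61 * 1000 = 61000
  Numerator = 61000 * (8.4 x 10^-6) * 122 = 62.5128
  Denominator = 1 - 0.21 = 0.79
  sigma = 62.5128 / 0.79 = 79.1 MPa

79.1 MPa


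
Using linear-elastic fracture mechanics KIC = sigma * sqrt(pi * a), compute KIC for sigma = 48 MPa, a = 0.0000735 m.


Fracture toughness: KIC = sigma * sqrt(pi * a)
  pi * a = pi * 0.0000735 = 0.000230907
  sqrt(pi * a) = 0.015196
  KIC = 48 * 0.015196 = 0.729 MPa*sqrt(m)

0.729 MPa*sqrt(m)


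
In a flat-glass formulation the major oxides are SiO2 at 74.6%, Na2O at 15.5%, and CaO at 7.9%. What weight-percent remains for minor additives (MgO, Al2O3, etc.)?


Sum the three major oxides:
  SiO2 + Na2O + CaO = 74.6 + 15.5 + 7.9 = 98.0%
Subtract from 100%:
  Others = 100 - 98.0 = 2.0%

2.0%


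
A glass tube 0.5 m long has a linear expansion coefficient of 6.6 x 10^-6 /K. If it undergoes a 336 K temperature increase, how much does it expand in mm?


Thermal expansion formula: dL = alpha * L0 * dT
  dL = (6.6 x 10^-6) * 0.5 * 336 = 0.0011088 m
Convert to mm: 0.0011088 * 1000 = 1.1088 mm

1.1088 mm


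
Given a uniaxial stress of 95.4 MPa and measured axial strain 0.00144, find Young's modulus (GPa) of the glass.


Young's modulus: E = stress / strain
  E = 95.4 MPa / 0.00144 = 66250 MPa
Convert to GPa: 66250 / 1000 = 66.25 GPa

66.25 GPa


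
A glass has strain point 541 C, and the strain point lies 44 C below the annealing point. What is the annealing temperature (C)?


T_anneal = T_strain + gap:
  T_anneal = 541 + 44 = 585 C

585 C


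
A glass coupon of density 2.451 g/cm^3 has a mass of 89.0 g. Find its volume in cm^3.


Rearrange rho = m / V:
  V = m / rho
  V = 89.0 / 2.451 = 36.312 cm^3

36.312 cm^3


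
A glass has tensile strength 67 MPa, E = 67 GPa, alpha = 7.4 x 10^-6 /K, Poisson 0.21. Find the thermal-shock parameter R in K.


Thermal shock resistance: R = sigma * (1 - nu) / (E * alpha)
  Numerator = 67 * (1 - 0.21) = 52.93
  Denominator = 67 * 1000 * (7.4 x 10^-6) = 0.4958
  R = 52.93 / 0.4958 = 106.8 K

106.8 K


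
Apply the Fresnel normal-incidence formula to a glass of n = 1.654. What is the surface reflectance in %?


Fresnel reflectance at normal incidence:
  R = ((n - 1)/(n + 1))^2
  (n - 1)/(n + 1) = (1.654 - 1)/(1.654 + 1) = 0.24642
  R = 0.24642^2 = 0.0607228
  R(%) = 0.0607228 * 100 = 6.072%

6.072%


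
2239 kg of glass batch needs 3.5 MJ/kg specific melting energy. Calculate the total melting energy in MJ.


Total energy = mass * specific energy
  E = 2239 * 3.5 = 7836.5 MJ

7836.5 MJ


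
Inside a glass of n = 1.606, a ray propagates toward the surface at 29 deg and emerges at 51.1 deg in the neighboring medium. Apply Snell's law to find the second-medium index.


Apply Snell's law: n1 * sin(theta1) = n2 * sin(theta2)
  n2 = n1 * sin(theta1) / sin(theta2)
  sin(29) = 0.48481
  sin(51.1) = 0.778243
  n2 = 1.606 * 0.48481 / 0.778243 = 1.0005

1.0005


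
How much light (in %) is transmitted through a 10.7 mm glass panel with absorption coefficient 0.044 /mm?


Beer-Lambert law: T = exp(-alpha * thickness)
  exponent = -0.044 * 10.7 = -0.4708
  T = exp(-0.4708) = 0.6245
  Percentage = 0.6245 * 100 = 62.45%

62.45%


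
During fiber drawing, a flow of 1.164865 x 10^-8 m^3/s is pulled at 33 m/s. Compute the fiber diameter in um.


Cross-sectional area from continuity:
  A = Q / v = 1.164865 x 10^-8 / 33 = 3.529894 x 10^-10 m^2
Diameter from circular cross-section:
  d = sqrt(4A / pi) * 10^6 (m -> um)
  d = sqrt(4 * 3.529894 x 10^-10 / pi) * 10^6 = 21.2 um

21.2 um


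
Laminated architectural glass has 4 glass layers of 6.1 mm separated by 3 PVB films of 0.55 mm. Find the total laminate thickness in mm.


Total thickness = glass contribution + PVB contribution
  Glass: 4 * 6.1 = 24.4 mm
  PVB: 3 * 0.55 = 1.65 mm
  Total = 24.4 + 1.65 = 26.05 mm

26.05 mm


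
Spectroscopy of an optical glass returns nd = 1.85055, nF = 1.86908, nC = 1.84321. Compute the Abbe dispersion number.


Abbe number formula: Vd = (nd - 1) / (nF - nC)
  nd - 1 = 1.85055 - 1 = 0.85055
  nF - nC = 1.86908 - 1.84321 = 0.02587
  Vd = 0.85055 / 0.02587 = 32.88

32.88


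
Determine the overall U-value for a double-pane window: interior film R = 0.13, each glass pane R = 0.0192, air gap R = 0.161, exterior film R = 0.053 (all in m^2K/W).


Total thermal resistance (series):
  R_total = R_in + R_glass + R_air + R_glass + R_out
  R_total = 0.13 + 0.0192 + 0.161 + 0.0192 + 0.053 = 0.3824 m^2K/W
U-value = 1 / R_total = 1 / 0.3824 = 2.615 W/m^2K

2.615 W/m^2K


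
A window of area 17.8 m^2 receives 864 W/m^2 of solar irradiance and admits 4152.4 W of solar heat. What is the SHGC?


Rearrange Q = Area * SHGC * Irradiance:
  SHGC = Q / (Area * Irradiance)
  SHGC = 4152.4 / (17.8 * 864) = 0.27

0.27


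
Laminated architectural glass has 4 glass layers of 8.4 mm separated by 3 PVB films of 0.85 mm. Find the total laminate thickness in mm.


Total thickness = glass contribution + PVB contribution
  Glass: 4 * 8.4 = 33.6 mm
  PVB: 3 * 0.85 = 2.55 mm
  Total = 33.6 + 2.55 = 36.15 mm

36.15 mm


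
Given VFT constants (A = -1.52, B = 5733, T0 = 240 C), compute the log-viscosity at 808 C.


VFT equation: log(eta) = A + B / (T - T0)
  T - T0 = 808 - 240 = 568
  B / (T - T0) = 5733 / 568 = 10.093
  log(eta) = -1.52 + 10.093 = 8.573

8.573


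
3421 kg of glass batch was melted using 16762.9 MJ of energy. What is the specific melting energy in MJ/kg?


Rearrange E = m * s for s:
  s = E / m
  s = 16762.9 / 3421 = 4.9 MJ/kg

4.9 MJ/kg


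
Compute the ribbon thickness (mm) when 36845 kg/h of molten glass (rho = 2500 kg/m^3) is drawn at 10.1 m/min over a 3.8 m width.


Ribbon cross-section from mass balance:
  Volume rate = throughput / density = 36845 / 2500 = 14.738 m^3/h
  thickness = volume rate / (speed * 60 * width), i.e.
  thickness = throughput / (60 * speed * width * density) * 1000
  thickness = 36845 / (60 * 10.1 * 3.8 * 2500) * 1000 = 6.4 mm

6.4 mm


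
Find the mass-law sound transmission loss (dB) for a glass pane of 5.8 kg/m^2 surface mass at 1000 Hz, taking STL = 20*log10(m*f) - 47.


Mass law: STL = 20 * log10(m * f) - 47
  m * f = 5.8 * 1000 = 5800
  log10(5800) = 3.76343
  STL = 20 * 3.76343 - 47 = 75.2686 - 47 = 28.3 dB

28.3 dB


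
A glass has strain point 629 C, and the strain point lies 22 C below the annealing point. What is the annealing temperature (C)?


T_anneal = T_strain + gap:
  T_anneal = 629 + 22 = 651 C

651 C


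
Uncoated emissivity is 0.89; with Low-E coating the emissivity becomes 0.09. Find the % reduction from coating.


Percentage reduction = (1 - coated/uncoated) * 100
  Ratio = 0.09 / 0.89 = 0.1011
  Reduction = (1 - 0.1011) * 100 = 89.9%

89.9%


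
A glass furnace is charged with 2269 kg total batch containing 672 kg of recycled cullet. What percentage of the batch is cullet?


Cullet ratio = (cullet mass / total batch mass) * 100
  Ratio = 672 / 2269 * 100 = 29.62%

29.62%


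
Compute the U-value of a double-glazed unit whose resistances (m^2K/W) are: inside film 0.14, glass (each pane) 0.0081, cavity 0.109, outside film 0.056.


Total thermal resistance (series):
  R_total = R_in + R_glass + R_air + R_glass + R_out
  R_total = 0.14 + 0.0081 + 0.109 + 0.0081 + 0.056 = 0.3212 m^2K/W
U-value = 1 / R_total = 1 / 0.3212 = 3.113 W/m^2K

3.113 W/m^2K


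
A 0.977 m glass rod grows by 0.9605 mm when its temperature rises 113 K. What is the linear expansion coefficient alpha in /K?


Rearrange dL = alpha * L0 * dT for alpha:
  alpha = dL / (L0 * dT)
  alpha = (0.9605 / 1000) / (0.977 * 113) = 0.0000087 /K = 8.7 x 10^-6 /K

8.7 x 10^-6 /K


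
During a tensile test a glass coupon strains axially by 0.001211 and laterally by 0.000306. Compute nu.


Poisson's ratio: nu = lateral strain / axial strain
  nu = 0.000306 / 0.001211 = 0.2527

0.2527


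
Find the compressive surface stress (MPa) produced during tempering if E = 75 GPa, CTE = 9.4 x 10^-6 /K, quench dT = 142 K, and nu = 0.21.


Tempering stress: sigma = E * alpha * dT / (1 - nu)
  E (MPa) = 75 * 1000 = 75000
  Numerator = 75000 * (9.4 x 10^-6) * 142 = 100.11
  Denominator = 1 - 0.21 = 0.79
  sigma = 100.11 / 0.79 = 126.7 MPa

126.7 MPa


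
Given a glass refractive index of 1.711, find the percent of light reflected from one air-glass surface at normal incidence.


Fresnel reflectance at normal incidence:
  R = ((n - 1)/(n + 1))^2
  (n - 1)/(n + 1) = (1.711 - 1)/(1.711 + 1) = 0.262265
  R = 0.262265^2 = 0.0687829
  R(%) = 0.0687829 * 100 = 6.878%

6.878%


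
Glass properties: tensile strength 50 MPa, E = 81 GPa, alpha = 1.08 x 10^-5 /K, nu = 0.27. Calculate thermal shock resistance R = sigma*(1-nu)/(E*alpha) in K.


Thermal shock resistance: R = sigma * (1 - nu) / (E * alpha)
  Numerator = 50 * (1 - 0.27) = 36.5
  Denominator = 81 * 1000 * (1.08 x 10^-5) = 0.8748
  R = 36.5 / 0.8748 = 41.7 K

41.7 K


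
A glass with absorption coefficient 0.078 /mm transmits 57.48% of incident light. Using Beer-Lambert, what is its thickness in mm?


Rearrange T = exp(-alpha * thickness):
  thickness = -ln(T) / alpha
  T = 57.48/100 = 0.5748
  ln(T) = -0.55373
  -ln(T) = 0.55373
  thickness = 0.55373 / 0.078 = 7.1 mm

7.1 mm


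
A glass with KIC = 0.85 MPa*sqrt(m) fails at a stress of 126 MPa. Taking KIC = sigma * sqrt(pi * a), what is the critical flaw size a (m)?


Rearrange KIC = sigma * sqrt(pi * a):
  sqrt(pi * a) = KIC / sigma
  sqrt(pi * a) = 0.85 / 126 = 0.006746
  a = (KIC / sigma)^2 / pi
  a = 0.006746^2 / pi = 0.0000145 m

0.0000145 m


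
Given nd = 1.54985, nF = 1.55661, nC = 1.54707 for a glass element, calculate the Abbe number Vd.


Abbe number formula: Vd = (nd - 1) / (nF - nC)
  nd - 1 = 1.54985 - 1 = 0.54985
  nF - nC = 1.55661 - 1.54707 = 0.00954
  Vd = 0.54985 / 0.00954 = 57.64

57.64


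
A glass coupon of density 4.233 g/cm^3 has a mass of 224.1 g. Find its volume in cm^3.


Rearrange rho = m / V:
  V = m / rho
  V = 224.1 / 4.233 = 52.941 cm^3

52.941 cm^3


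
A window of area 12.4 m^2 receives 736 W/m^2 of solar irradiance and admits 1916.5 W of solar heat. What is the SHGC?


Rearrange Q = Area * SHGC * Irradiance:
  SHGC = Q / (Area * Irradiance)
  SHGC = 1916.5 / (12.4 * 736) = 0.21

0.21


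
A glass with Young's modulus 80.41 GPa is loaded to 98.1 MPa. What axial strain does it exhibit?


Rearrange E = sigma / epsilon:
  epsilon = sigma / E
  E (MPa) = 80.41 * 1000 = 80410
  epsilon = 98.1 / 80410 = 0.00122

0.00122


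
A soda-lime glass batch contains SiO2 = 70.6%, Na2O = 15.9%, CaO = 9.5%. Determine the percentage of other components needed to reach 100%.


Sum the three major oxides:
  SiO2 + Na2O + CaO = 70.6 + 15.9 + 9.5 = 96.0%
Subtract from 100%:
  Others = 100 - 96.0 = 4.0%

4.0%


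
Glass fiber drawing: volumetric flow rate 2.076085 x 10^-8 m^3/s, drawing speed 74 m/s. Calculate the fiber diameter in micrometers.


Cross-sectional area from continuity:
  A = Q / v = 2.076085 x 10^-8 / 74 = 2.80552 x 10^-10 m^2
Diameter from circular cross-section:
  d = sqrt(4A / pi) * 10^6 (m -> um)
  d = sqrt(4 * 2.80552 x 10^-10 / pi) * 10^6 = 18.9 um

18.9 um


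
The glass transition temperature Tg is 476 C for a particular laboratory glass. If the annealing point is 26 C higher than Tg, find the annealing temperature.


The annealing temperature is Tg plus the offset:
  T_anneal = 476 + 26 = 502 C

502 C


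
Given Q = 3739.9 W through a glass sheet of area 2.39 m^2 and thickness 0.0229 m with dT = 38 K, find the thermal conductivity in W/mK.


Fourier's law rearranged: k = Q * t / (A * dT)
  Numerator = 3739.9 * 0.0229 = 85.64371
  Denominator = 2.39 * 38 = 90.82
  k = 85.64371 / 90.82 = 0.943 W/mK

0.943 W/mK


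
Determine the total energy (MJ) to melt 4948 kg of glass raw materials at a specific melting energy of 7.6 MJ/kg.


Total energy = mass * specific energy
  E = 4948 * 7.6 = 37604.8 MJ

37604.8 MJ


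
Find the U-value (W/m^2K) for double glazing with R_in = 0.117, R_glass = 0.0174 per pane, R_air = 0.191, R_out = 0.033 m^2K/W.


Total thermal resistance (series):
  R_total = R_in + R_glass + R_air + R_glass + R_out
  R_total = 0.117 + 0.0174 + 0.191 + 0.0174 + 0.033 = 0.3758 m^2K/W
U-value = 1 / R_total = 1 / 0.3758 = 2.661 W/m^2K

2.661 W/m^2K


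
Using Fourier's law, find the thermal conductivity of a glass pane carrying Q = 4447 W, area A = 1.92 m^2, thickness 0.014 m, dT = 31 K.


Fourier's law rearranged: k = Q * t / (A * dT)
  Numerator = 4447 * 0.014 = 62.258
  Denominator = 1.92 * 31 = 59.52
  k = 62.258 / 59.52 = 1.046 W/mK

1.046 W/mK


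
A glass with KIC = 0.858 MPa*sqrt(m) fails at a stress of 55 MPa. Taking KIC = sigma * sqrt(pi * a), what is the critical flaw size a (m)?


Rearrange KIC = sigma * sqrt(pi * a):
  sqrt(pi * a) = KIC / sigma
  sqrt(pi * a) = 0.858 / 55 = 0.0156
  a = (KIC / sigma)^2 / pi
  a = 0.0156^2 / pi = 0.0000775 m

0.0000775 m


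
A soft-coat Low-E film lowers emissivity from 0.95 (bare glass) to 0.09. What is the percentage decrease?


Percentage reduction = (1 - coated/uncoated) * 100
  Ratio = 0.09 / 0.95 = 0.0947
  Reduction = (1 - 0.0947) * 100 = 90.5%

90.5%


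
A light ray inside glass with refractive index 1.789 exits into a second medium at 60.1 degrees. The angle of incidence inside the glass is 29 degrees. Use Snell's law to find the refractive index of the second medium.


Apply Snell's law: n1 * sin(theta1) = n2 * sin(theta2)
  n2 = n1 * sin(theta1) / sin(theta2)
  sin(29) = 0.48481
  sin(60.1) = 0.866897
  n2 = 1.789 * 0.48481 / 0.866897 = 1.0005

1.0005


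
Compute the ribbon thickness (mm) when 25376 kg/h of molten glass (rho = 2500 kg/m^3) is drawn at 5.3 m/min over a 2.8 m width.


Ribbon cross-section from mass balance:
  Volume rate = throughput / density = 25376 / 2500 = 10.1504 m^3/h
  thickness = volume rate / (speed * 60 * width), i.e.
  thickness = throughput / (60 * speed * width * density) * 1000
  thickness = 25376 / (60 * 5.3 * 2.8 * 2500) * 1000 = 11.4 mm

11.4 mm


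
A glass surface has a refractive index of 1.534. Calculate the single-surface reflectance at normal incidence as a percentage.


Fresnel reflectance at normal incidence:
  R = ((n - 1)/(n + 1))^2
  (n - 1)/(n + 1) = (1.534 - 1)/(1.534 + 1) = 0.210734
  R = 0.210734^2 = 0.0444088
  R(%) = 0.0444088 * 100 = 4.441%

4.441%


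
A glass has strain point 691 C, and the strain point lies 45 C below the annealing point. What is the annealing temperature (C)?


T_anneal = T_strain + gap:
  T_anneal = 691 + 45 = 736 C

736 C


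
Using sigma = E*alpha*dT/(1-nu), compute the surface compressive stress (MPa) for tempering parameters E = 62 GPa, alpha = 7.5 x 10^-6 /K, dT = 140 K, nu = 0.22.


Tempering stress: sigma = E * alpha * dT / (1 - nu)
  E (MPa) = 62 * 1000 = 62000
  Numerator = 62000 * (7.5 x 10^-6) * 140 = 65.1
  Denominator = 1 - 0.22 = 0.78
  sigma = 65.1 / 0.78 = 83.5 MPa

83.5 MPa


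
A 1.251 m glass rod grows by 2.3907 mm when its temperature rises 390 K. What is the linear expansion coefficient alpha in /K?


Rearrange dL = alpha * L0 * dT for alpha:
  alpha = dL / (L0 * dT)
  alpha = (2.3907 / 1000) / (1.251 * 390) = 0.0000049 /K = 4.9 x 10^-6 /K

4.9 x 10^-6 /K


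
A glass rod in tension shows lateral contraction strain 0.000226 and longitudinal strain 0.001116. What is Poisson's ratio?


Poisson's ratio: nu = lateral strain / axial strain
  nu = 0.000226 / 0.001116 = 0.2025

0.2025


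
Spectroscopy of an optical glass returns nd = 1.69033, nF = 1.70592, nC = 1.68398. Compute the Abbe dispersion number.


Abbe number formula: Vd = (nd - 1) / (nF - nC)
  nd - 1 = 1.69033 - 1 = 0.69033
  nF - nC = 1.70592 - 1.68398 = 0.02194
  Vd = 0.69033 / 0.02194 = 31.46

31.46


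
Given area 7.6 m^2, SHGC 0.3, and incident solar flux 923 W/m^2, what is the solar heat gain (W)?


Solar heat gain: Q = Area * SHGC * Irradiance
  Q = 7.6 * 0.3 * 923 = 2104.4 W

2104.4 W


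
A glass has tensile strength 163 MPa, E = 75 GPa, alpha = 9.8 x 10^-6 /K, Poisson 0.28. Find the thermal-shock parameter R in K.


Thermal shock resistance: R = sigma * (1 - nu) / (E * alpha)
  Numerator = 163 * (1 - 0.28) = 117.36
  Denominator = 75 * 1000 * (9.8 x 10^-6) = 0.735
  R = 117.36 / 0.735 = 159.7 K

159.7 K


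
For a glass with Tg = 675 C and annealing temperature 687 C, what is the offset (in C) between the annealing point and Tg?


Offset = T_anneal - Tg:
  offset = 687 - 675 = 12 C

12 C


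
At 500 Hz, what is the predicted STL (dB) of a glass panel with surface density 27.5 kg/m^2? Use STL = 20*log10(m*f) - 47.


Mass law: STL = 20 * log10(m * f) - 47
  m * f = 27.5 * 500 = 13750
  log10(13750) = 4.1383
  STL = 20 * 4.1383 - 47 = 82.766 - 47 = 35.8 dB

35.8 dB


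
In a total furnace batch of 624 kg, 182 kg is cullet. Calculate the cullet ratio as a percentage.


Cullet ratio = (cullet mass / total batch mass) * 100
  Ratio = 182 / 624 * 100 = 29.17%

29.17%


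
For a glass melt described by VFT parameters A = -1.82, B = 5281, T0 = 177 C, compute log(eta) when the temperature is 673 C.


VFT equation: log(eta) = A + B / (T - T0)
  T - T0 = 673 - 177 = 496
  B / (T - T0) = 5281 / 496 = 10.647
  log(eta) = -1.82 + 10.647 = 8.827

8.827


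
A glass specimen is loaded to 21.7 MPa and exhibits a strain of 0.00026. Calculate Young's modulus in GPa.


Young's modulus: E = stress / strain
  E = 21.7 MPa / 0.00026 = 83461.54 MPa
Convert to GPa: 83461.54 / 1000 = 83.46 GPa

83.46 GPa


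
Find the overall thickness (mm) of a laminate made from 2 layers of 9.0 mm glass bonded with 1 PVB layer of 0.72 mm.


Total thickness = glass contribution + PVB contribution
  Glass: 2 * 9.0 = 18.0 mm
  PVB: 1 * 0.72 = 0.72 mm
  Total = 18.0 + 0.72 = 18.72 mm

18.72 mm


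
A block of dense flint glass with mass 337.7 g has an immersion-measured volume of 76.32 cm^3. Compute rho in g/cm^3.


Use the definition of density:
  rho = mass / volume
  rho = 337.7 / 76.32 = 4.425 g/cm^3

4.425 g/cm^3


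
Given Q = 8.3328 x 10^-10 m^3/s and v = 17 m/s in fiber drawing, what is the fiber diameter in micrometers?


Cross-sectional area from continuity:
  A = Q / v = 8.3328 x 10^-10 / 17 = 4.901647 x 10^-11 m^2
Diameter from circular cross-section:
  d = sqrt(4A / pi) * 10^6 (m -> um)
  d = sqrt(4 * 4.901647 x 10^-11 / pi) * 10^6 = 7.9 um

7.9 um


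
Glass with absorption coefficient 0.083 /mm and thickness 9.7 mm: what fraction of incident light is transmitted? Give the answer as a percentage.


Beer-Lambert law: T = exp(-alpha * thickness)
  exponent = -0.083 * 9.7 = -0.8051
  T = exp(-0.8051) = 0.447
  Percentage = 0.447 * 100 = 44.7%

44.7%


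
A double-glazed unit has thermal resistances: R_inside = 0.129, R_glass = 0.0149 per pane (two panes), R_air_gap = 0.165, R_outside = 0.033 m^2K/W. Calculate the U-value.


Total thermal resistance (series):
  R_total = R_in + R_glass + R_air + R_glass + R_out
  R_total = 0.129 + 0.0149 + 0.165 + 0.0149 + 0.033 = 0.3568 m^2K/W
U-value = 1 / R_total = 1 / 0.3568 = 2.803 W/m^2K

2.803 W/m^2K


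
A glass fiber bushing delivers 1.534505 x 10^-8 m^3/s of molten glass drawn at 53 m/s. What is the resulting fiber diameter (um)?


Cross-sectional area from continuity:
  A = Q / v = 1.534505 x 10^-8 / 53 = 2.895292 x 10^-10 m^2
Diameter from circular cross-section:
  d = sqrt(4A / pi) * 10^6 (m -> um)
  d = sqrt(4 * 2.895292 x 10^-10 / pi) * 10^6 = 19.2 um

19.2 um


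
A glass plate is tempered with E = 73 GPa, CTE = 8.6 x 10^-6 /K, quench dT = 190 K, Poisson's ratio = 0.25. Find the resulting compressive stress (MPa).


Tempering stress: sigma = E * alpha * dT / (1 - nu)
  E (MPa) = 73 * 1000 = 73000
  Numerator = 73000 * (8.6 x 10^-6) * 190 = 119.282
  Denominator = 1 - 0.25 = 0.75
  sigma = 119.282 / 0.75 = 159.0 MPa

159.0 MPa


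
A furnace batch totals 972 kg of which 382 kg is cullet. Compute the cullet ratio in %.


Cullet ratio = (cullet mass / total batch mass) * 100
  Ratio = 382 / 972 * 100 = 39.3%

39.3%


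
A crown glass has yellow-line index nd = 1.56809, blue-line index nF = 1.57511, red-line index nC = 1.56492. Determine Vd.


Abbe number formula: Vd = (nd - 1) / (nF - nC)
  nd - 1 = 1.56809 - 1 = 0.56809
  nF - nC = 1.57511 - 1.56492 = 0.01019
  Vd = 0.56809 / 0.01019 = 55.75

55.75


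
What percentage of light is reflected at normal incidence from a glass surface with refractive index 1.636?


Fresnel reflectance at normal incidence:
  R = ((n - 1)/(n + 1))^2
  (n - 1)/(n + 1) = (1.636 - 1)/(1.636 + 1) = 0.241275
  R = 0.241275^2 = 0.0582136
  R(%) = 0.0582136 * 100 = 5.821%

5.821%


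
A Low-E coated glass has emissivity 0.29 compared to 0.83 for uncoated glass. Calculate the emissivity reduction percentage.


Percentage reduction = (1 - coated/uncoated) * 100
  Ratio = 0.29 / 0.83 = 0.3494
  Reduction = (1 - 0.3494) * 100 = 65.1%

65.1%


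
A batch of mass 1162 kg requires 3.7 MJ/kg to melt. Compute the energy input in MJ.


Total energy = mass * specific energy
  E = 1162 * 3.7 = 4299.4 MJ

4299.4 MJ


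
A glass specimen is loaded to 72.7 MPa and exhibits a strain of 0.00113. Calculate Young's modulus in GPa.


Young's modulus: E = stress / strain
  E = 72.7 MPa / 0.00113 = 64336.28 MPa
Convert to GPa: 64336.28 / 1000 = 64.34 GPa

64.34 GPa


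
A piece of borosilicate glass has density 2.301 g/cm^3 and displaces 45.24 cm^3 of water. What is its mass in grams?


Rearrange rho = m / V:
  m = rho * V
  m = 2.301 * 45.24 = 104.097 g

104.097 g


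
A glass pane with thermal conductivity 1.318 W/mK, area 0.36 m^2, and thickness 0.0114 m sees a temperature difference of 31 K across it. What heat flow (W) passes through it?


Fourier's law: Q = k * A * dT / t
  Q = 1.318 * 0.36 * 31 / 0.0114
  Q = 14.70888 / 0.0114 = 1290.3 W

1290.3 W


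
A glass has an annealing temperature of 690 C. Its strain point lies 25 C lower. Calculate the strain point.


Strain point = annealing point - difference:
  T_strain = 690 - 25 = 665 C

665 C


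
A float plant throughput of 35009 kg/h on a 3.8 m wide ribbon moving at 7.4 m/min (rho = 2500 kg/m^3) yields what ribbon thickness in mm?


Ribbon cross-section from mass balance:
  Volume rate = throughput / density = 35009 / 2500 = 14.0036 m^3/h
  thickness = volume rate / (speed * 60 * width), i.e.
  thickness = throughput / (60 * speed * width * density) * 1000
  thickness = 35009 / (60 * 7.4 * 3.8 * 2500) * 1000 = 8.3 mm

8.3 mm


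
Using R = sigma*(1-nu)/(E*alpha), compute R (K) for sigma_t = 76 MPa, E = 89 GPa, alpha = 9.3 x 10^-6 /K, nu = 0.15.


Thermal shock resistance: R = sigma * (1 - nu) / (E * alpha)
  Numerator = 76 * (1 - 0.15) = 64.6
  Denominator = 89 * 1000 * (9.3 x 10^-6) = 0.8277
  R = 64.6 / 0.8277 = 78.0 K

78.0 K


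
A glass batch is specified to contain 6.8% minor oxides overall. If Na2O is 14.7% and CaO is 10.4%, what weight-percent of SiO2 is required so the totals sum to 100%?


Known pieces sum to 100%:
  SiO2 = 100 - (others + Na2O + CaO)
  SiO2 = 100 - (6.8 + 14.7 + 10.4) = 68.1%

68.1%


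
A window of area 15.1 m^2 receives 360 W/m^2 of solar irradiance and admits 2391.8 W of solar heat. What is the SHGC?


Rearrange Q = Area * SHGC * Irradiance:
  SHGC = Q / (Area * Irradiance)
  SHGC = 2391.8 / (15.1 * 360) = 0.44

0.44


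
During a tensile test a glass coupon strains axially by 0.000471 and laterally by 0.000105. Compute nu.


Poisson's ratio: nu = lateral strain / axial strain
  nu = 0.000105 / 0.000471 = 0.2229

0.2229


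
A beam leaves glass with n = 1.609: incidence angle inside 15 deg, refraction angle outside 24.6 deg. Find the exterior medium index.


Apply Snell's law: n1 * sin(theta1) = n2 * sin(theta2)
  n2 = n1 * sin(theta1) / sin(theta2)
  sin(15) = 0.258819
  sin(24.6) = 0.416281
  n2 = 1.609 * 0.258819 / 0.416281 = 1.0004

1.0004


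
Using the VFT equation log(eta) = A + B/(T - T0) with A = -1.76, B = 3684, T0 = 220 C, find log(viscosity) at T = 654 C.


VFT equation: log(eta) = A + B / (T - T0)
  T - T0 = 654 - 220 = 434
  B / (T - T0) = 3684 / 434 = 8.488
  log(eta) = -1.76 + 8.488 = 6.728

6.728


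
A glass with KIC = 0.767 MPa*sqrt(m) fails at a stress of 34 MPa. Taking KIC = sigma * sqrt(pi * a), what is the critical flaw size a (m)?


Rearrange KIC = sigma * sqrt(pi * a):
  sqrt(pi * a) = KIC / sigma
  sqrt(pi * a) = 0.767 / 34 = 0.022559
  a = (KIC / sigma)^2 / pi
  a = 0.022559^2 / pi = 0.000162 m

0.000162 m


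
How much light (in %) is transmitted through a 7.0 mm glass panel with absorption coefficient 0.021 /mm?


Beer-Lambert law: T = exp(-alpha * thickness)
  exponent = -0.021 * 7.0 = -0.147
  T = exp(-0.147) = 0.8633
  Percentage = 0.8633 * 100 = 86.33%

86.33%


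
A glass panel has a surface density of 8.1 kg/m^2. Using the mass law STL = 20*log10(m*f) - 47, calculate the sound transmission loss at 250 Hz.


Mass law: STL = 20 * log10(m * f) - 47
  m * f = 8.1 * 250 = 2025
  log10(2025) = 3.30643
  STL = 20 * 3.30643 - 47 = 66.1286 - 47 = 19.1 dB

19.1 dB


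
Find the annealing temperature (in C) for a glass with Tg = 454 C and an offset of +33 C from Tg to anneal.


The annealing temperature is Tg plus the offset:
  T_anneal = 454 + 33 = 487 C

487 C


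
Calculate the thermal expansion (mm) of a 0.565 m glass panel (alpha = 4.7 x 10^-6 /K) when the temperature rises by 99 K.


Thermal expansion formula: dL = alpha * L0 * dT
  dL = (4.7 x 10^-6) * 0.565 * 99 = 0.00026289 m
Convert to mm: 0.00026289 * 1000 = 0.2629 mm

0.2629 mm
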